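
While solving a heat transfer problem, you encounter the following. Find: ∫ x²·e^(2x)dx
Integration by parts twice:
First: u = x², dv = e^(2x) dx => x²e^(2x)/2 - (2/2)∫ xe^(2x) dx
Second (∫ xe^(2x) dx): xe^(2x)/2 - e^(2x)/4
Combining: e^(2x)(x²/2 - 2x/4 + 2/8) + C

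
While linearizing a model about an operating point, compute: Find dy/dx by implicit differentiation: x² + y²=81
Differentiate both sides: 2x+2y·(dy/dx)=0
Solve: dy/dx=-2x/(2y)=-x/y

Answer: dy/dx=-x/y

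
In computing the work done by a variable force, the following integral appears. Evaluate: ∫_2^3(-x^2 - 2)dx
Step 1: Find antiderivative F(x)=(-1/3)x^3 - 2x
Step 2: F(3) - F(2)=-15 - (-20/3)=-25/3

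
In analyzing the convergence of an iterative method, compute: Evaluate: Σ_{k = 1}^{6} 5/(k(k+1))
Partial fractions: 5/(k(k + 1)) = 5/k - 5/(k + 1)
Telescoping sum: 5(1 - 1/7) = 5·6/7

Answer: 30/7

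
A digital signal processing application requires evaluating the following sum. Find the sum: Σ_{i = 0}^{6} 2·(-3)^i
Geometric series: S=a(1 - r^n)/(1 - r)
a=2, r=-3, n=7
S=2(1 + 2187)/4=1094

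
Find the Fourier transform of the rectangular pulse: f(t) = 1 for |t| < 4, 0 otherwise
F(omega) = integral from -4 to 4 of e^(-j*omega*t) dt
= 2*sin(4*omega)/omega = 8*sinc(4*omega/pi)

Answer: 2*sin(4*omega)/omega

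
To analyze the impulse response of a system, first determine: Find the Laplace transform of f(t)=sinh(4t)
L{sinh(at)} = a/(s²-a²)
L{sinh(4t)} = 4/(s²-16)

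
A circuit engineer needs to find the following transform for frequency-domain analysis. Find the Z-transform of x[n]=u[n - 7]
Using the time-shift property: Z{u[n-7]}=z^(-7) * z/(z-1)
=z^(-6)/(z-1)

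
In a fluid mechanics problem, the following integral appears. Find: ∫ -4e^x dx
Since d/dx[e^x] = +e^x, we get -4e^x+C

Answer: -4e^x+C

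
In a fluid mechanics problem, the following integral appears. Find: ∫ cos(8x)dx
Using substitution u = 8x: ∫ cos(u) du/8 = sin(u)/8+C

Answer: (1/8)sin(8x)+C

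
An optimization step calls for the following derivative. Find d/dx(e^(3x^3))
Chain rule: d/dx[e^u]=e^u · u' where u=3x^3
u'=9x^2

Answer: 9x^2·e^(3x^3)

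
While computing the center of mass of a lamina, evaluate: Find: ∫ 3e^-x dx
Since d/dx[e^-x]=- e^-x, we get -3e^-x+C

Answer: -3e^-x+C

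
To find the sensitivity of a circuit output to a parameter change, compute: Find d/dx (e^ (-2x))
Chain rule: d/dx[e^u] = e^u · u' where u = -2x
u' = -2

Answer: -2·e^(-2x)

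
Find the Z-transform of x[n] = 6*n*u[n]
Z{n * u[n]} = z/(z-1)^2
By linearity: Z{6 * n * u[n]} = 6z/(z-1)^2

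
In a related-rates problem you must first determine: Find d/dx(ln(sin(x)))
Chain rule: d/dx[ln(u)]=u'/u where u=sin(x)
u'=cos(x)

Answer: (cos(x))/(sin(x))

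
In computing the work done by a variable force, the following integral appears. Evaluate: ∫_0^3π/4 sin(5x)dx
Antiderivative: -cos(5x)/5
Evaluate at bounds: [-cos(5·3π/4)/5] - [-cos(5·0)/5]
=(-(√2/2) + (1))/5=1/5 - √2/10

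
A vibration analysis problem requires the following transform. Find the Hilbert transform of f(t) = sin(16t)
The Hilbert transform shifts each frequency component by -pi/2.
H{sin(wt)} = -cos(wt)
With w = 16: H{sin(16t)} = -cos(16t)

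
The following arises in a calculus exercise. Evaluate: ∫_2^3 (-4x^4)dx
Step 1: Find antiderivative F(x)=(-4/5)x^5
Step 2: F(3) - F(2)=-972/5 - (-128/5)=-844/5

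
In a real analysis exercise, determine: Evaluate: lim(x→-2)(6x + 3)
Polynomial is continuous, so substitute x = -2:
6·(-2) + 3 = -9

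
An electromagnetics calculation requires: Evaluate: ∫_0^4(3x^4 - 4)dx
Step 1: Find antiderivative F(x)=(3/5)x^5 - 4x
Step 2: F(4) - F(0)=2992/5 - (0)=2992/5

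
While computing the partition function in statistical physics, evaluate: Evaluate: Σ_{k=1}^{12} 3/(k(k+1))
Partial fractions: 3/(k(k+1)) = 3/k - 3/(k+1)
Telescoping sum: 3(1-1/13) = 3·12/13

Answer: 36/13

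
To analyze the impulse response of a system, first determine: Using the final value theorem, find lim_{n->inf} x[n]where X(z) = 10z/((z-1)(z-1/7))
Final value theorem: lim x[n] = lim_{z->1} (z-1)*X(z)
(z-1)*X(z) = 10z/(z-1/7)
As z->1: 10/(1 - 1/7) = 10/(6/7) = 35/3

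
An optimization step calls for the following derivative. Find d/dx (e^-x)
Chain rule: d/dx[e^u] = e^u · u' where u = -x
u' = -1

Answer: -1·e^-x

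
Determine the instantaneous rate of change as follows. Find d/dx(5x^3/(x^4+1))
Quotient rule: (f/g)' = (f'g - fg')/g²
f = 5x^3, f' = 15x^2
g = x^4 + 1, g' = 4x^3

Answer: (15x^2·(x^4 + 1) - 20x^6)/(x^4 + 1)²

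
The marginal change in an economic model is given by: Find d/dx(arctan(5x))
d/dx[arctan(u)]=u'/(1+u²), u=5x, u'=5

Answer: 5/(1+25x²)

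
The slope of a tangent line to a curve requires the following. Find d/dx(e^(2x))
Chain rule: d/dx[e^u] = e^u · u' where u = 2x
u' = 2

Answer: 2·e^(2x)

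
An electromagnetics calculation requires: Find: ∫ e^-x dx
Since d/dx[e^-x]=- e^-x, we get -1e^-x+C

Answer: -e^-x+C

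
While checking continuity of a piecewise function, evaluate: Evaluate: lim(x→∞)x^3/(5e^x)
Apply L'Hôpital 3 times (∞/∞ each time):
Eventually get 3!/(5e^x) → 0

Answer: 0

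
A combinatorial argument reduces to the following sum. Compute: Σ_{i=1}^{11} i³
Using formula: Σ i^3=[n(n+1)/2]²=[11·12/2]²=4356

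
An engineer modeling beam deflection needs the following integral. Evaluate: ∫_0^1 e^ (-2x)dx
Antiderivative: (1/(-2))e^(-2x)
Evaluate: (1/(-2))(e^-2-1)

Answer: (e^-2-1)/(-2)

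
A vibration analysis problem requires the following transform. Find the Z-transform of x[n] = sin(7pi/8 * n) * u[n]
Z{sin(w0*n)*u[n]} = z*sin(w0)/(z^2 - 2z*cos(w0) + 1)
With w0 = 7pi/8: X(z) = z*sin(7pi/8)/(z^2 - 2z*cos(7pi/8) + 1)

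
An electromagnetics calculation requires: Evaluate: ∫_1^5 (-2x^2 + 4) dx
Step 1: Find antiderivative F(x) = (-2/3)x^3 + 4x
Step 2: F(5) - F(1) = -190/3 - (10/3) = -200/3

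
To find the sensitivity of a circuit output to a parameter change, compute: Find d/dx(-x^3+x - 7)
Power rule: d/dx(ax^n)=n·a·x^(n-1)
Term by term: -3·x^2 + 1

Answer: -3x^2 + 1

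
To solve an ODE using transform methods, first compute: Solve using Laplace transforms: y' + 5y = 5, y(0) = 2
Take L of both sides: sY(s) - 2 + 5Y(s)=5/s
Y(s)(s + 5)=5/s + 2
Y(s)=5/(s(s + 5)) + 2/(s + 5)
Partial fractions: 5/(s(s + 5))=1/s - 1/(s + 5)
So Y(s)=1/s + 1/(s + 5)
Inverse transform (L^(-1){1/s}=1, L^(-1){1/(s + 5)}=e^(-5t)):

Answer: y(t)=1 + e^(-5t)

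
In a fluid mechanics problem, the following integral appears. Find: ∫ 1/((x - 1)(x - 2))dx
Partial fractions: 1/((x-1)(x-2)) = A/(x-1)+B/(x-2)
A = -1, B = 1
∫ [-1· 1/(x-1)+1· 1/(x-2)] dx
= (1)[ln|x-2| - ln|x-1|]+C

Answer: ln|(x-2)/(x-1)|+C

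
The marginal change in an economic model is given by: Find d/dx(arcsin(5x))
d/dx[arcsin(u)]=u'/√(1-u²), u=5x, u'=5

Answer: 5/√(1-25x²)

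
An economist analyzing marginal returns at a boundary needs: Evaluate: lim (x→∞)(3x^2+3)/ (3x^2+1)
Divide numerator and denominator by x^2:
lim (3+3/x^2)/(3+1/x^2) = 1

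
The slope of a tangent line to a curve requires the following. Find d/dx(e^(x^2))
Chain rule: d/dx[e^u] = e^u · u' where u = x^2
u' = 2x

Answer: 2x·e^(x^2)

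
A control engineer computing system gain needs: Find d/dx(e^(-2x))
Chain rule: d/dx[e^u]=e^u · u' where u=-2x
u'=-2

Answer: -2·e^(-2x)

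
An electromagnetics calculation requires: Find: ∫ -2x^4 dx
Using power rule: ∫ -2x^4 dx = -2/5 x^5+C = (-2/5)x^5+C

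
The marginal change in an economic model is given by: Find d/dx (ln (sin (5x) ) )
Chain rule: d/dx[ln(u)]=u'/u where u=sin(5x)
u'=5cos(5x)

Answer: (5cos(5x))/(sin(5x))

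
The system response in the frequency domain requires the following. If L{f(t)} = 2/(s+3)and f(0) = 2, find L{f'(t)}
L{f'(t)}=s·F(s) - f(0)=2s/(s+3)-2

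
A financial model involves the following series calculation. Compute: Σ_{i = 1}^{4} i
Using formula: Σ i^1=n(n + 1)/2=4·5/2=10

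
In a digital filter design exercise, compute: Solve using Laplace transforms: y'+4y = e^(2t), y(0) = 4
Take L: sY - 4+4Y = 1/(s-2)
Y(s+4) = 1/(s-2)+4
Y = 1/((s-2)(s+4))+4/(s+4)
Partial fractions: 1/((s-2)(s+4)) = (1/6)/(s-2) - (1/6)/(s+4)
So Y = (1/6)/(s-2)+(23/6)/(s+4)
Inverse Laplace transform (L^(-1){1/(s-2)} = e^(2t), L^(-1){1/(s+4)} = e^(-4t)):

Answer: y(t) = (1/6)·e^(2t)+(23/6)·e^(-4t)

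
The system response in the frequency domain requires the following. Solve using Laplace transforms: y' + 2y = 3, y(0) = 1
Take L of both sides: sY(s) - 1 + 2Y(s) = 3/s
Y(s)(s + 2) = 3/s + 1
Y(s) = 3/(s(s + 2)) + 1/(s + 2)
Partial fractions: 3/(s(s + 2)) = (3/2)/s - (3/2)/(s + 2)
So Y(s) = (3/2)/s - (1/2)/(s + 2)
Inverse transform (L^(-1){1/s} = 1, L^(-1){1/(s + 2)} = e^(-2t)):

Answer: y(t) = 3/2 - (1/2)·e^(-2t)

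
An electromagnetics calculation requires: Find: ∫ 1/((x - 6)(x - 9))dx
Partial fractions: 1/((x-6)(x-9))=A/(x-6) + B/(x-9)
A=-1/3, B=1/3
∫ [-1/3· 1/(x-6) + 1/3· 1/(x-9)] dx
=(1/3)[ln|x-9| - ln|x-6|] + C

Answer: (1/3)·ln|(x-9)/(x-6)| + C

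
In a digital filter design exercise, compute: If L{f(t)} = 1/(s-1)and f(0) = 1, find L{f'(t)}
L{f'(t)}=s·F(s) - f(0)=s/(s-1)-1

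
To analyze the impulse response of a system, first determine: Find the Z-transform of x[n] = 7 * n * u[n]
Z{n * u[n]} = z/(z-1)^2
By linearity: Z{7 * n * u[n]} = 7z/(z-1)^2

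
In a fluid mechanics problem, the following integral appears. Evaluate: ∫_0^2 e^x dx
Antiderivative: e^x
Evaluate: (e^2-1)

Answer: e^2-1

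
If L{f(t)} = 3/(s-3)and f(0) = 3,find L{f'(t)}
L{f'(t)}=s·F(s) - f(0)=3s/(s-3) - 3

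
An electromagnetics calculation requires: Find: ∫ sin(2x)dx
Using substitution u=2x: ∫ sin(u) du/2=-cos(u)/2+C

Answer: (-1/2)cos(2x)+C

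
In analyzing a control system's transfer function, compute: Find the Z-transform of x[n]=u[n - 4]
Using the time-shift property: Z{u[n-4]}=z^(-4)*z/(z-1)
=z^(-3)/(z-1)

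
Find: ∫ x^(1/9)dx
Power rule: ∫ x^(1/9) dx = x^(10/9)/(10/9) + C

Answer: (9/10)·x^(10/9) + C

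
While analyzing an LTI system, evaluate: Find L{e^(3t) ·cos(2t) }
First shifting: L{e^(at)f(t)}=F(s-a)
L{cos(2t)}=s/(s² + 4)
Shift: (s-3)/((s-3)² + 4)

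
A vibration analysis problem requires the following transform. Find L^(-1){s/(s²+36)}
L^(-1){s/(s²+w²)}=cos(wt)
Here w=6

Answer: cos(6t)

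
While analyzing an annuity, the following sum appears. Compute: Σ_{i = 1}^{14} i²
Using formula: Σ i^2=n(n + 1)(2n + 1)/6=14·15·29/6=1015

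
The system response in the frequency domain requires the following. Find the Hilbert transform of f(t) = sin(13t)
The Hilbert transform shifts each frequency component by -pi/2.
H{sin(wt)}=-cos(wt)
With w=13: H{sin(13t)}=-cos(13t)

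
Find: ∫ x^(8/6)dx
Power rule: ∫ x^(4/3) dx=x^(7/3)/(7/3) + C

Answer: (3/7)·x^(7/3) + C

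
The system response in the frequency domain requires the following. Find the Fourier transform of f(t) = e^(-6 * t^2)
The Fourier transform of a Gaussian e^(-a*t^2) is sqrt(pi/a)*e^(-omega^2/(4a)).
With a = 6: F(omega) = sqrt(pi/6)*e^(-omega^2/24)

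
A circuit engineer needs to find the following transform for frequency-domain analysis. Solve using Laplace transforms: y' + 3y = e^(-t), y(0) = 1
Take L: sY - 1 + 3Y = 1/(s + 1)
Y(s + 3) = 1/(s + 1) + 1
Y = 1/((s + 1)(s + 3)) + 1/(s + 3)
Partial fractions: 1/((s + 1)(s + 3)) = (1/2)/(s + 1) - (1/2)/(s + 3)
So Y = (1/2)/(s + 1) + (1/2)/(s + 3)
Inverse Laplace transform (L^(-1){1/(s + 1)} = e^(-t), L^(-1){1/(s + 3)} = e^(-3t)):

Answer: y(t) = (1/2)·e^(-t) + (1/2)·e^(-3t)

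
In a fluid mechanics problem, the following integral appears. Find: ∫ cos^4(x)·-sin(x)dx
Let u=cos(x), du=-sin(x) dx
∫ u^4 du=u^5/5 + C

Answer: cos^5(x)/5 + C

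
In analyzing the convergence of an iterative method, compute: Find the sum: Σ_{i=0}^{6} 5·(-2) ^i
Geometric series: S = a(1 - r^n)/(1 - r)
a = 5, r = -2, n = 7
S = 5(1 + 128)/3 = 215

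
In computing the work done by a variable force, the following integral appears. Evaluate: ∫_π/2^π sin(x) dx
Antiderivative: -cos(x)
Evaluate at bounds: [-cos(1·π)/1] - [-cos(1·π/2)/1]
=(-(-1) + (0))/1=1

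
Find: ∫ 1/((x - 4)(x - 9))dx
Partial fractions: 1/((x-4)(x-9)) = A/(x-4)+B/(x-9)
A = -1/5, B = 1/5
∫ [-1/5· 1/(x-4)+1/5· 1/(x-9)] dx
= (1/5)[ln|x-9| - ln|x-4|]+C

Answer: (1/5)·ln|(x-9)/(x-4)|+C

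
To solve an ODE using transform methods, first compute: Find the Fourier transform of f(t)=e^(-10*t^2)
The Fourier transform of a Gaussian e^(-a*t^2) is sqrt(pi/a)*e^(-omega^2/(4a)).
With a = 10: F(omega) = sqrt(pi/10)*e^(-omega^2/40)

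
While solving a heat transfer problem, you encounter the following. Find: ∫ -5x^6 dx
Using power rule: ∫ -5x^6 dx = -5/7 x^7 + C = (-5/7)x^7 + C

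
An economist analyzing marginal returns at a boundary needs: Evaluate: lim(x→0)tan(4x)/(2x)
tan(u) ≈ u for small u:
tan(4x)/(2x) ≈ 4x/(2x)=4/2

Answer: 2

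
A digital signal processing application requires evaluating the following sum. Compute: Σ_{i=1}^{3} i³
Using formula: Σ i^3=[n(n+1)/2]²=[3·4/2]²=36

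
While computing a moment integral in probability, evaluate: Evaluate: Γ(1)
Γ(n)=(n-1)! for positive integers
Γ(1)=0!=1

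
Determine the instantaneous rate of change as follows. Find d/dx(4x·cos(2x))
Product rule: (fg)'=f'g+fg'
f=4x, f'=4
g=cos(2x), g'=-2·sin(2x)

Answer: 4·cos(2x)-8x·sin(2x)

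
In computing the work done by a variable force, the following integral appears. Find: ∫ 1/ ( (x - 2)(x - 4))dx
Partial fractions: 1/((x-2)(x-4))=A/(x-2)+B/(x-4)
A=-1/2, B=1/2
∫ [-1/2· 1/(x-2)+1/2· 1/(x-4)] dx
=(1/2)[ln|x-4| - ln|x-2|]+C

Answer: (1/2)·ln|(x-4)/(x-2)|+C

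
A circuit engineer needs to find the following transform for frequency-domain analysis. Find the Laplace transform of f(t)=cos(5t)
L{cos(wt)} = s/(s² + w²)
L{cos(5t)} = s/(s² + 25)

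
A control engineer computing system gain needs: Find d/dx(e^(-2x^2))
Chain rule: d/dx[e^u]=e^u · u' where u=-2x^2
u'=-4x

Answer: -4x·e^(-2x^2)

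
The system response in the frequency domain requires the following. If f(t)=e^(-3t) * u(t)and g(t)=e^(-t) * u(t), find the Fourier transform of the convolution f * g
By the convolution theorem: F{f*g} = F(omega)*G(omega)
F(omega) = 1/(3+j*omega), G(omega) = 1/(1+j*omega)
F{f*g} = 1/((3+j*omega)(1+j*omega))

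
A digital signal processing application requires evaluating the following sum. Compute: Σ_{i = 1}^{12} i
Using formula: Σ i^1 = n(n+1)/2 = 12·13/2 = 78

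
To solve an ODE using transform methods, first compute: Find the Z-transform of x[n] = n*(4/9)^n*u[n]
Using the property Z{n*a^n*u[n]}=az/(z-a)^2
With a=4/9: X(z)=(4/9)z/(z - 4/9)^2, |z| > 4/9

Answer: (4/9)z/(z - 4/9)^2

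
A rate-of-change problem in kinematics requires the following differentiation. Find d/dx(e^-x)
Chain rule: d/dx[e^u]=e^u · u' where u=-x
u'=-1

Answer: -1·e^-x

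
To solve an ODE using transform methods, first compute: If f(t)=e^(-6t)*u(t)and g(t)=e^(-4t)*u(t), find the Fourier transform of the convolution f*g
By the convolution theorem: F{f * g}=F(omega) * G(omega)
F(omega)=1/(6 + j * omega), G(omega)=1/(4 + j * omega)
F{f * g}=1/((6 + j * omega)(4 + j * omega))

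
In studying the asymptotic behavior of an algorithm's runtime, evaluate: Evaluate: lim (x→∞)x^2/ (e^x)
Apply L'Hôpital 2 times (∞/∞ each time):
Eventually get 2!/(e^x) → 0

Answer: 0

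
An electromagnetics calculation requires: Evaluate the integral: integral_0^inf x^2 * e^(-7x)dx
This is a Gamma integral. Substitute u=7x (du=7 dx):
integral_0^inf x^2*e^(-7x) dx=(1/7^3) integral_0^inf u^2*e^(-u) du
=Gamma(3)/7^3=2!/7^3=2/343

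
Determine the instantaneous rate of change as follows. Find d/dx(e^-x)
Chain rule: d/dx[e^u] = e^u · u' where u = -x
u' = -1

Answer: -1·e^-x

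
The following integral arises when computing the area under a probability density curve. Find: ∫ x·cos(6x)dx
By parts: u=x, dv=cos(6x) dx
du=dx, v=sin(6x)/6
=x·sin(6x)/6 + cos(6x)/6² + C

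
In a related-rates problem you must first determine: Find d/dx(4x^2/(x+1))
Quotient rule: (f/g)'=(f'g - fg')/g²
f=4x^2, f'=8x
g=x+1, g'=1

Answer: (8x·(x+1)-4x^2)/(x+1)²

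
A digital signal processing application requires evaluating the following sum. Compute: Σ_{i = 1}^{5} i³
Using formula: Σ i^3=[n(n+1)/2]²=[5·6/2]²=225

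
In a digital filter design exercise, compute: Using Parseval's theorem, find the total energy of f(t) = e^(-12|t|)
Parseval's theorem: E = integral |f(t)|^2 dt = (1/2pi) integral |F(omega)|^2 domega
E = integral_{-inf}^{inf} e^(-24|t|) dt = 2 * integral_0^inf e^(-24t) dt = 2/(2 * 12) = 1/12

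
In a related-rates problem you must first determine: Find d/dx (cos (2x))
Chain rule: d/dx[cos(u)]=-sin(u)·u' where u=2x
u'=2

Answer: -2·sin(2x)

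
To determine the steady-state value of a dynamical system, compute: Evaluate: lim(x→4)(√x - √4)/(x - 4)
Multiply by conjugate (√x + √4)/(√x + √4):
= (x - 4)/((x - 4)(√x + √4)) = 1/(√x + √4)
As x → 4: 1/(2√4)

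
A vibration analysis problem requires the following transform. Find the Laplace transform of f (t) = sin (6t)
L{sin(wt)}=w/(s²+w²)
L{sin(6t)}=6/(s²+36)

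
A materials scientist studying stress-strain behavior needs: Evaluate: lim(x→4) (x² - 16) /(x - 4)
Factor: (x² - 16)=(x-4)(x+4)
Cancel (x-4): lim(x→4) (x+4)=8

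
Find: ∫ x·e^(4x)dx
Integration by parts: u = x, dv = e^(4x) dx
du = dx, v = e^(4x)/4
= x·e^(4x)/4 - ∫ e^(4x)/4 dx
= x·e^(4x)/4 - e^(4x)/16+C

Answer: e^(4x)(x/4-1/16)+C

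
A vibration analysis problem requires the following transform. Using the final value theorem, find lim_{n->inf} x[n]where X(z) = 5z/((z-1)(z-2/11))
Final value theorem: lim x[n] = lim_{z->1} (z-1) * X(z)
(z-1) * X(z) = 5z/(z-2/11)
As z->1: 5/(1 - 2/11) = 5/(9/11) = 55/9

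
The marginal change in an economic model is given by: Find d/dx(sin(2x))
Chain rule: d/dx[sin(u)]=cos(u)·u' where u=2x
u'=2

Answer: 2·cos(2x)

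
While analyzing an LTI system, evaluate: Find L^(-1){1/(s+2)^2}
L^(-1){1/(s-a)^n} = t^(n-1)·e^(at)/(n-1)!
Here a = -2, n = 2: t^1·e^(-2t)/1

Answer: t·e^(-2t)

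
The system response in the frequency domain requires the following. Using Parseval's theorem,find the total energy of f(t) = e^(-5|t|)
Parseval's theorem: E = integral |f(t)|^2 dt = (1/2pi) integral |F(omega)|^2 domega
E = integral_{-inf}^{inf} e^(-10|t|) dt = 2 * integral_0^inf e^(-10t) dt = 2/(2 * 5) = 1/5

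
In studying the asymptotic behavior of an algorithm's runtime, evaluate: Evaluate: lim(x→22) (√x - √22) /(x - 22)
Multiply by conjugate (√x + √22)/(√x + √22):
= (x - 22)/((x - 22)(√x + √22)) = 1/(√x + √22)
As x → 22: 1/(2√22)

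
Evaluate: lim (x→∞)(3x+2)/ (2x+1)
Divide numerator and denominator by x:
lim (3 + 2/x)/(2 + 1/x) = 3/2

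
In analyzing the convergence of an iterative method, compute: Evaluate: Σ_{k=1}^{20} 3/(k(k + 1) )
Partial fractions: 3/(k(k+1))=3/k - 3/(k+1)
Telescoping sum: 3(1-1/21)=3·20/21

Answer: 20/7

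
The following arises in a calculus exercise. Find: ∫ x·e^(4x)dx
Integration by parts: u = x, dv = e^(4x) dx
du = dx, v = e^(4x)/4
= x·e^(4x)/4 - ∫ e^(4x)/4 dx
= x·e^(4x)/4 - e^(4x)/16 + C

Answer: e^(4x)(x/4 - 1/16) + C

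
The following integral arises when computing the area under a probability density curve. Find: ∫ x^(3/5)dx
Power rule: ∫ x^(3/5) dx=x^(8/5)/(8/5) + C

Answer: (5/8)·x^(8/5) + C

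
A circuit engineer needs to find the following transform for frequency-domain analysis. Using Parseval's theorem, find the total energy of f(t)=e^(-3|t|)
Parseval's theorem: E = integral |f(t)|^2 dt = (1/2pi) integral |F(omega)|^2 domega
E = integral_{-inf}^{inf} e^(-6|t|) dt = 2 * integral_0^inf e^(-6t) dt = 2/(2 * 3) = 1/3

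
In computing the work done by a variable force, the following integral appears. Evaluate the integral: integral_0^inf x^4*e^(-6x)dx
This is a Gamma integral. Substitute u = 6x (du = 6 dx):
integral_0^inf x^4 * e^(-6x) dx = (1/6^5) integral_0^inf u^4 * e^(-u) du
= Gamma(5)/6^5 = 4!/6^5 = 24/7776

Answer: 1/324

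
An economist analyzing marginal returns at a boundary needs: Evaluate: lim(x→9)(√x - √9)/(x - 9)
Multiply by conjugate (√x+√9)/(√x+√9):
=(x - 9)/((x - 9)(√x+√9))=1/(√x+√9)
As x → 9: 1/(2√9)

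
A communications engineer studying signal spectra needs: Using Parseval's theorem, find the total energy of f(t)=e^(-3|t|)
Parseval's theorem: E=integral |f(t)|^2 dt=(1/2pi) integral |F(omega)|^2 domega
E=integral_{-inf}^{inf} e^(-6|t|) dt=2*integral_0^inf e^(-6t) dt=2/(2*3)=1/3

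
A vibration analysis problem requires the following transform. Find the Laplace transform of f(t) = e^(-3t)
L{e^(at)} = 1/(s-a)
L{e^(-3t)} = 1/(s + 3)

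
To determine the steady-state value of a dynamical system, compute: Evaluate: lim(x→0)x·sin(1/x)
Squeeze theorem: -|x| ≤ x·sin(1/x) ≤ |x|
Since x → 0 as x → 0, by squeeze theorem the limit is 0

Answer: 0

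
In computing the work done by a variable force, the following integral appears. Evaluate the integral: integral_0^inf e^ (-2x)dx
integral_0^inf e^(-2x) dx=[-1/2*e^(-2x)]_0^inf
=0 - (-1/2)=1/2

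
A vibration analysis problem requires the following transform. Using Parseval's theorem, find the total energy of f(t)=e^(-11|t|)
Parseval's theorem: E=integral |f(t)|^2 dt=(1/2pi) integral |F(omega)|^2 domega
E=integral_{-inf}^{inf} e^(-22|t|) dt=2*integral_0^inf e^(-22t) dt=2/(2*11)=1/11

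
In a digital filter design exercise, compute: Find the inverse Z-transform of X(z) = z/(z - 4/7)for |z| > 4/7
Standard pair: z/(z-a) <-> a^n * u[n] for causal signals
With a=4/7: x[n]=(4/7)^n * u[n]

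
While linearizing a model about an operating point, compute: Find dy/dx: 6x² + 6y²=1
Differentiate: 12x + 12y·(dy/dx)=0
dy/dx=-12x/(12y)=-1·(x/y)

Answer: dy/dx=-1·(x/y)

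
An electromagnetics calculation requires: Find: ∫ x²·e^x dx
Integration by parts twice:
First: u=x², dv=e^x dx => x²e^x - 2∫ xe^x dx
Second: u=x, dv=e^x dx => xe^x - e^x
Combining: x²e^x - 2xe^x+2e^x+C

Answer: e^x(x² - 2x+2)+C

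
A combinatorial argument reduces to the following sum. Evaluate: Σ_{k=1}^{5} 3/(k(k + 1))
Partial fractions: 3/(k(k + 1))=3/k - 3/(k + 1)
Telescoping sum: 3(1 - 1/6)=3·5/6

Answer: 5/2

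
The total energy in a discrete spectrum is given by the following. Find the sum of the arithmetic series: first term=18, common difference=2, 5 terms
Last term: a_n=18+(5-1)·2=26
Sum=n(a_1+a_n)/2=5(18+26)/2=110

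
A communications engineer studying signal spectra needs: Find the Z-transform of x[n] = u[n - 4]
Using the time-shift property: Z{u[n-4]} = z^(-4) * z/(z-1)
= z^(-3)/(z-1)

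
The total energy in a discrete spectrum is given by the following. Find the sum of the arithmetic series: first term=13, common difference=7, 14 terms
Last term: a_n = 13+(14-1)·7 = 104
Sum = n(a_1+a_n)/2 = 14(13+104)/2 = 819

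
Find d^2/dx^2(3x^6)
Apply power rule 2 times:
d^1: 18x^5
d^2: 90x^4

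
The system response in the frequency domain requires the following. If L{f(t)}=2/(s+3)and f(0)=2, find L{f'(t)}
L{f'(t)}=s·F(s) - f(0)=2s/(s + 3) - 2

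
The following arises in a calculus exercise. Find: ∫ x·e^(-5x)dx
Integration by parts: u=x, dv=e^(-5x) dx
du=dx, v=e^(-5x)/(-5)
=x·e^(-5x)/(-5) - ∫ e^(-5x)/(-5) dx
=x·e^(-5x)/(-5) - e^(-5x)/25+C

Answer: e^(-5x)(x/(-5)-1/25)+C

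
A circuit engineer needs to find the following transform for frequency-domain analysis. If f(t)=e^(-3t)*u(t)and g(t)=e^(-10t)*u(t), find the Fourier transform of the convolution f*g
By the convolution theorem: F{f*g}=F(omega)*G(omega)
F(omega)=1/(3 + j*omega), G(omega)=1/(10 + j*omega)
F{f*g}=1/((3 + j*omega)(10 + j*omega))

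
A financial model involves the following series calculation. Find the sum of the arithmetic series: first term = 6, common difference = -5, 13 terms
Last term: a_n = 6 + (13 - 1)·-5 = -54
Sum = n(a_1 + a_n)/2 = 13(6 + (-54))/2 = -312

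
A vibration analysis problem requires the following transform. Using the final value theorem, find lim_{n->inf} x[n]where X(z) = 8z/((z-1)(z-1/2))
Final value theorem: lim x[n]=lim_{z->1} (z-1)*X(z)
(z-1)*X(z)=8z/(z-1/2)
As z->1: 8/(1-1/2)=8/(1/2)=16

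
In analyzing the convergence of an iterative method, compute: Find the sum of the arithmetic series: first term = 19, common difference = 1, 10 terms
Last term: a_n=19+(10-1)·1=28
Sum=n(a_1+a_n)/2=10(19+28)/2=235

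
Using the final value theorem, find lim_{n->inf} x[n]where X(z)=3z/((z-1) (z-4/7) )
Final value theorem: lim x[n]=lim_{z->1} (z-1)*X(z)
(z-1)*X(z)=3z/(z-4/7)
As z->1: 3/(1 - 4/7)=3/(3/7)=7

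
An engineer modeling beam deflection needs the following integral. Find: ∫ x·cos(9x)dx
By parts: u=x, dv=cos(9x) dx
du=dx, v=sin(9x)/9
=x·sin(9x)/9 + cos(9x)/9² + C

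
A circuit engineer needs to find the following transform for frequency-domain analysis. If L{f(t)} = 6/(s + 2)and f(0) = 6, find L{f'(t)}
L{f'(t)}=s·F(s) - f(0)=6s/(s+2)-6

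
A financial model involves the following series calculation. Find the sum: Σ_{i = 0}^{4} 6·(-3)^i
Geometric series: S = a(1 - r^n)/(1 - r)
a = 6, r = -3, n = 5
S = 6(1 + 243)/4 = 366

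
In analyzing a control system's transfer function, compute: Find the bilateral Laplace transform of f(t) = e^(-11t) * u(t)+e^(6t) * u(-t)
For e^(-11t)*u(t): L = 1/(s + 11), Re(s) > -11
For e^(6t)*u(-t): L = -1/(s-6), Re(s) < 6
Combined: F(s) = 1/(s + 11) - 1/(s-6), -11 < Re(s) < 6

Answer: 1/(s + 11) - 1/(s-6), ROC: -11 < Re(s) < 6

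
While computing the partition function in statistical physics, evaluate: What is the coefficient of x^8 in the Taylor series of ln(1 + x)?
ln(1+x) = Σ (-1)^(n+1) x^n/n
Coefficient of x^8 = (-1)^9/8 = -1/8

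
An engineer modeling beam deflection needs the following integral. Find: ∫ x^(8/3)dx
Power rule: ∫ x^(8/3) dx=x^(11/3)/(11/3)+C

Answer: (3/11)·x^(11/3)+C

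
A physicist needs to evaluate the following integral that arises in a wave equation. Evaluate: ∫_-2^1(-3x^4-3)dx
Step 1: Find antiderivative F(x) = (-3/5)x^5-3x
Step 2: F(1) - F(-2) = -18/5 - (126/5) = -144/5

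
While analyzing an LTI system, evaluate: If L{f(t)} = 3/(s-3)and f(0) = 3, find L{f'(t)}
L{f'(t)}=s·F(s) - f(0)=3s/(s-3) - 3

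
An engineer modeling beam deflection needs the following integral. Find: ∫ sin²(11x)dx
Using identity sin²(u) = (1 - cos(2u))/2:
∫ (1 - cos(22x))/2 dx = x/2 - sin(22x)/44 + C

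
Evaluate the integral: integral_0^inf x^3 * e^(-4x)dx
This is a Gamma integral. Substitute u=4x (du=4 dx):
integral_0^inf x^3 * e^(-4x) dx=(1/4^4) integral_0^inf u^3 * e^(-u) du
=Gamma(4)/4^4=3!/4^4=6/256

Answer: 3/128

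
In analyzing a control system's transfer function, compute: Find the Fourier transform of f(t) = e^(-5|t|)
Using the standard pair: F{e^(-a|t|)}=2a/(a^2 + omega^2)
With a=5: F(omega)=10/(25 + omega^2)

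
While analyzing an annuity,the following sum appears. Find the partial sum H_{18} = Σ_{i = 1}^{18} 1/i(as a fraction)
H_18=1+1/2+1/3+...+1/18
=14274301/4084080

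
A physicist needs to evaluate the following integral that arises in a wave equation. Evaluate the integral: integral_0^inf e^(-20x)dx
integral_0^inf e^(-20x) dx=[-1/20*e^(-20x)]_0^inf
=0 - (-1/20)=1/20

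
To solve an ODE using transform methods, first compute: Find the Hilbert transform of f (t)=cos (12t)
The Hilbert transform shifts each frequency component by -pi/2.
H{cos(wt)}=sin(wt)
With w=12: H{cos(12t)}=sin(12t)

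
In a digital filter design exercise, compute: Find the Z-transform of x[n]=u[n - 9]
Using the time-shift property: Z{u[n-9]}=z^(-9)*z/(z-1)
=z^(-8)/(z-1)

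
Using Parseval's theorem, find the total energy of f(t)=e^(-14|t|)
Parseval's theorem: E=integral |f(t)|^2 dt=(1/2pi) integral |F(omega)|^2 domega
E=integral_{-inf}^{inf} e^(-28|t|) dt=2 * integral_0^inf e^(-28t) dt=2/(2 * 14)=1/14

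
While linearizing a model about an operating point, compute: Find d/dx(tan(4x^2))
Chain rule: d/dx[tan(u)]=sec²(u)·u' where u=4x^2
u'=8x

Answer: 8x·sec²(4x^2)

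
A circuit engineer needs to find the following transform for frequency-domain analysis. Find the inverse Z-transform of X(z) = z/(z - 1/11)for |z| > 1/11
Standard pair: z/(z-a) <-> a^n*u[n] for causal signals
With a = 1/11: x[n] = (1/11)^n*u[n]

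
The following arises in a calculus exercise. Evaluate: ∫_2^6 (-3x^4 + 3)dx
Step 1: Find antiderivative F(x)=(-3/5)x^5+3x
Step 2: F(6) - F(2)=-23238/5 - (-66/5)=-23172/5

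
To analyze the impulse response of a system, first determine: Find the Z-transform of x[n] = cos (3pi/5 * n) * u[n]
Z{cos(w0 * n) * u[n]}=z(z - cos(w0))/(z^2-2z * cos(w0)+1)
With w0=3pi/5: X(z)=z(z - cos(3pi/5))/(z^2-2z * cos(3pi/5)+1)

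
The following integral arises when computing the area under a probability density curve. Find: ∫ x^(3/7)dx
Power rule: ∫ x^(3/7) dx=x^(10/7)/(10/7)+C

Answer: (7/10)·x^(10/7)+C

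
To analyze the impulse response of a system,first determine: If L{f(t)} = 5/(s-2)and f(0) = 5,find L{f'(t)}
L{f'(t)}=s·F(s) - f(0)=5s/(s-2) - 5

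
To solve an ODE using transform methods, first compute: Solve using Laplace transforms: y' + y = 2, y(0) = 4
Take L of both sides: sY(s) - 4 + Y(s)=2/s
Y(s)(s + 1)=2/s + 4
Y(s)=2/(s(s + 1)) + 4/(s + 1)
Partial fractions: 2/(s(s + 1))=2/s - 2/(s + 1)
So Y(s)=2/s + 2/(s + 1)
Inverse transform (L^(-1){1/s}=1, L^(-1){1/(s + 1)}=e^(-t)):

Answer: y(t)=2 + 2·e^(-t)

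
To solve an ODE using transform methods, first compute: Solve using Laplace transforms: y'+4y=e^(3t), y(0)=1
Take L: sY - 1+4Y=1/(s-3)
Y(s+4)=1/(s-3)+1
Y=1/((s-3)(s+4))+1/(s+4)
Partial fractions: 1/((s-3)(s+4))=(1/7)/(s-3) - (1/7)/(s+4)
So Y=(1/7)/(s-3)+(6/7)/(s+4)
Inverse Laplace transform (L^(-1){1/(s-3)}=e^(3t), L^(-1){1/(s+4)}=e^(-4t)):

Answer: y(t)=(1/7)·e^(3t)+(6/7)·e^(-4t)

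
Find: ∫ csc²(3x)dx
Since d/dx[-cot(3x)] = 3csc²(3x), integral = -cot(3x)/3 + C

Answer: (-1/3)cot(3x) + C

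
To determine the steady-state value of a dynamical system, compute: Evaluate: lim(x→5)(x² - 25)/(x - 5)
Factor: (x² - 25)=(x-5)(x+5)
Cancel (x-5): lim(x→5) (x+5)=10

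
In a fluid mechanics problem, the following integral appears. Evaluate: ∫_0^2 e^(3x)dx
Antiderivative: (1/3)e^(3x)
Evaluate: (1/3)(e^6-1)

Answer: (e^6-1)/3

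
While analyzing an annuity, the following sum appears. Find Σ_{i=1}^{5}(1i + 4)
=1·Σ i + 4·5=1·15 + 20=35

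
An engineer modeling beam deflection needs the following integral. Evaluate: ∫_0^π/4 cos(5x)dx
Antiderivative: sin(5x)/5
Evaluate at bounds: [sin(5·π/4)/5] - [sin(5·0)/5]
=((-√2/2) - (0))/5=-√2/10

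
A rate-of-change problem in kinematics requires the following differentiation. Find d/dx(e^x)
Chain rule: d/dx[e^u]=e^u · u' where u=x
u'=1

Answer: 1·e^x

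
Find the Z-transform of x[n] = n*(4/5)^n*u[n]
Using the property Z{n*a^n*u[n]} = az/(z-a)^2
With a = 4/5: X(z) = (4/5)z/(z - 4/5)^2, |z| > 4/5

Answer: (4/5)z/(z - 4/5)^2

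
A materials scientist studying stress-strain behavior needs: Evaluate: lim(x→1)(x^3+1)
Polynomial is continuous, so substitute x = 1:
1·1^3 + 1 = 2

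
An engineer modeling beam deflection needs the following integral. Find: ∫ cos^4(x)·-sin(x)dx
Let u = cos(x), du = -sin(x) dx
∫ u^4 du = u^5/5+C

Answer: cos^5(x)/5+C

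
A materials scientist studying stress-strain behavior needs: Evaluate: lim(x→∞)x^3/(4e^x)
Apply L'Hôpital 3 times (∞/∞ each time):
Eventually get 3!/(4e^x) → 0

Answer: 0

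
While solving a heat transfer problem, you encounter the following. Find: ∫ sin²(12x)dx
Using identity sin²(u)=(1 - cos(2u))/2:
∫ (1 - cos(24x))/2 dx=x/2 - sin(24x)/48 + C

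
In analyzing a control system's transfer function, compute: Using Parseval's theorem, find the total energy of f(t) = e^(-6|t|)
Parseval's theorem: E = integral |f(t)|^2 dt = (1/2pi) integral |F(omega)|^2 domega
E = integral_{-inf}^{inf} e^(-12|t|) dt = 2*integral_0^inf e^(-12t) dt = 2/(2*6) = 1/6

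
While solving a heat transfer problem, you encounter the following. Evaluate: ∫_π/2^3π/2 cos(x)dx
Antiderivative: sin(x)
Evaluate at bounds: [sin(1·3π/2)/1] - [sin(1·π/2)/1]
= ((-1) - (1))/1 = -2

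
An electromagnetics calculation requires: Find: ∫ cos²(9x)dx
Using identity cos²(u)=(1+cos(2u))/2:
∫ (1+cos(18x))/2 dx=x/2+sin(18x)/36+C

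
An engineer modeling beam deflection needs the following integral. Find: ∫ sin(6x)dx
Using substitution u=6x: ∫ sin(u) du/6=-cos(u)/6 + C

Answer: (-1/6)cos(6x) + C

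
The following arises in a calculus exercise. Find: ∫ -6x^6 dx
Using power rule: ∫ -6x^6 dx = -6/7 x^7 + C = (-6/7)x^7 + C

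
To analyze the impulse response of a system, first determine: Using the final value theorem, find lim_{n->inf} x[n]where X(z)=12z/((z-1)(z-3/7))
Final value theorem: lim x[n]=lim_{z->1} (z-1) * X(z)
(z-1) * X(z)=12z/(z-3/7)
As z->1: 12/(1-3/7)=12/(4/7)=21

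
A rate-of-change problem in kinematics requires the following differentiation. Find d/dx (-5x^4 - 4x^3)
Power rule: d/dx(ax^n)=n·a·x^(n-1)
Term by term: -20·x^3 - 12·x^2

Answer: -20x^3 - 12x^2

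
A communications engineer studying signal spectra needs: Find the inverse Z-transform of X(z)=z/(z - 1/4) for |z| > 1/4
Standard pair: z/(z-a) <-> a^n*u[n] for causal signals
With a = 1/4: x[n] = (1/4)^n*u[n]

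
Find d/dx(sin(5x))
Chain rule: d/dx[sin(u)] = cos(u)·u' where u = 5x
u' = 5

Answer: 5·cos(5x)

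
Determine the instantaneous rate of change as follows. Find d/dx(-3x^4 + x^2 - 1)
Power rule: d/dx(ax^n)=n·a·x^(n-1)
Term by term: -12·x^3+2·x

Answer: -12x^3+2x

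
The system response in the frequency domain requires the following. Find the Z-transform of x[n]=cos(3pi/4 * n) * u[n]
Z{cos(w0 * n) * u[n]}=z(z - cos(w0))/(z^2-2z * cos(w0)+1)
With w0=3pi/4: X(z)=z(z - cos(3pi/4))/(z^2-2z * cos(3pi/4)+1)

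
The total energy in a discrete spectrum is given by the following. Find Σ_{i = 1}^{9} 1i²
= 1·n(n + 1)(2n + 1)/6 = 1·9·10·19/6 = 285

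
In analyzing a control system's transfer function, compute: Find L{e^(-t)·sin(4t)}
First shifting: L{e^(at)f(t)} = F(s-a)
L{sin(4t)} = 4/(s² + 16)
Shift: 4/((s + 1)² + 16)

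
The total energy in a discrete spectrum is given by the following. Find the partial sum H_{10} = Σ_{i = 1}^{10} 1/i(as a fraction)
H_10 = 1+1/2+1/3+...+1/10
= 7381/2520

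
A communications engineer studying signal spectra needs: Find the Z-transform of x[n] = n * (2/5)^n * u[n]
Using the property Z{n * a^n * u[n]} = az/(z-a)^2
With a = 2/5: X(z) = (2/5)z/(z - 2/5)^2, |z| > 2/5

Answer: (2/5)z/(z - 2/5)^2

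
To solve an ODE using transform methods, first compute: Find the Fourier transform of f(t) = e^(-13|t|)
Using the standard pair: F{e^(-a|t|)}=2a/(a^2 + omega^2)
With a=13: F(omega)=26/(169 + omega^2)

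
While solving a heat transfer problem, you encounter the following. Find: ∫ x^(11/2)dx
Power rule: ∫ x^(11/2) dx=x^(13/2)/(13/2)+C

Answer: (2/13)·x^(13/2)+C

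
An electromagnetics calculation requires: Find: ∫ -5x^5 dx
Using power rule: ∫ -5x^5 dx = -5/6 x^6+C = (-5/6)x^6+C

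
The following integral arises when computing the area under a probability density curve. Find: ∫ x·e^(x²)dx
Let u = x², du = 2x dx
∫ (1/2)e^u du = e^u/2 + C

Answer: e^(x²)/2 + C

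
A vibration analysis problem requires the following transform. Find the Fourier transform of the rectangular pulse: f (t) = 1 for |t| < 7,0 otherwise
F(omega) = integral from -7 to 7 of e^(-j * omega * t) dt
= 2 * sin(7 * omega)/omega = 14 * sinc(7 * omega/pi)

Answer: 2 * sin(7 * omega)/omega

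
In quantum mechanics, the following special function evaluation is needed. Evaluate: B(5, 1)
B(x,y) = Γ(x)Γ(y)/Γ(x+y) = (x-1)!(y-1)!/(x+y-1)!
B(5,1) = 4!·0!/5! = 1/5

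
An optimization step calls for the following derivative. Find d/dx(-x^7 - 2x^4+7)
Power rule: d/dx(ax^n)=n·a·x^(n-1)
Term by term: -7·x^6-8·x^3

Answer: -7x^6-8x^3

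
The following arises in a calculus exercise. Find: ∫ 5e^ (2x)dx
Since d/dx[e^(2x)]=2e^(2x), we get 5/2 e^(2x) + C

Answer: (5/2)e^(2x) + C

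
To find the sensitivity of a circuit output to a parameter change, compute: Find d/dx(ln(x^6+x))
Chain rule: d/dx[ln(u)] = u'/u where u = x^6 + x
u' = 6x^5 + 1

Answer: (6x^5 + 1)/(x^6 + x)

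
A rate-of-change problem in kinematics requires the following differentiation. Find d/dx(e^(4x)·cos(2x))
Product rule: (fg)'=f'g + fg'
f=e^(4x), f'=4·e^(4x)
g=cos(2x), g'=-2·sin(2x)

Answer: 4·e^(4x)·cos(2x) - 2·e^(4x)·sin(2x)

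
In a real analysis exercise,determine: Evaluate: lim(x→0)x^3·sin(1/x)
Squeeze theorem: -|x^3| ≤ x^3·sin(1/x) ≤ |x^3|
Since x^3 → 0 as x → 0, by squeeze theorem the limit is 0

Answer: 0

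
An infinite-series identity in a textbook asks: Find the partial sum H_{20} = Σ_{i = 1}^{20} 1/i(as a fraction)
H_20 = 1 + 1/2 + 1/3 + ... + 1/20
= 55835135/15519504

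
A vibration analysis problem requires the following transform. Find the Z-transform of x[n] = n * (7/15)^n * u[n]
Using the property Z{n * a^n * u[n]}=az/(z-a)^2
With a=7/15: X(z)=(7/15)z/(z - 7/15)^2, |z| > 7/15

Answer: (7/15)z/(z - 7/15)^2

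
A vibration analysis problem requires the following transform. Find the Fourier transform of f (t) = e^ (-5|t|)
Using the standard pair: F{e^(-a|t|)} = 2a/(a^2 + omega^2)
With a = 5: F(omega) = 10/(25 + omega^2)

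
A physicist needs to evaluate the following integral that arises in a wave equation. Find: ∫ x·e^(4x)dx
Integration by parts: u = x, dv = e^(4x) dx
du = dx, v = e^(4x)/4
= x·e^(4x)/4 - ∫ e^(4x)/4 dx
= x·e^(4x)/4 - e^(4x)/16 + C

Answer: e^(4x)(x/4 - 1/16) + C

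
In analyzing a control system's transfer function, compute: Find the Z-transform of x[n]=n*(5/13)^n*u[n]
Using the property Z{n * a^n * u[n]} = az/(z-a)^2
With a = 5/13: X(z) = (5/13)z/(z - 5/13)^2, |z| > 5/13

Answer: (5/13)z/(z - 5/13)^2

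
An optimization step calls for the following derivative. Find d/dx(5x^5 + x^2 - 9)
Power rule: d/dx(ax^n)=n·a·x^(n-1)
Term by term: 25·x^4 + 2·x

Answer: 25x^4 + 2x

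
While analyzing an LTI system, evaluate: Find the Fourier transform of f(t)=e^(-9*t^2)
The Fourier transform of a Gaussian e^(-a*t^2) is sqrt(pi/a)*e^(-omega^2/(4a)).
With a=9: F(omega)=sqrt(pi)/3*e^(-omega^2/36)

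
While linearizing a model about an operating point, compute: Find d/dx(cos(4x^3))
Chain rule: d/dx[cos(u)]=-sin(u)·u' where u=4x^3
u'=12x^2

Answer: -12x^2·sin(4x^3)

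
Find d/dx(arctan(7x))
d/dx[arctan(u)]=u'/(1+u²), u=7x, u'=7

Answer: 7/(1+49x²)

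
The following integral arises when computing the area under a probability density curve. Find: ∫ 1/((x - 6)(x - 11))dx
Partial fractions: 1/((x-6)(x-11)) = A/(x-6) + B/(x-11)
A = -1/5, B = 1/5
∫ [-1/5· 1/(x-6) + 1/5· 1/(x-11)] dx
= (1/5)[ln|x-11| - ln|x-6|] + C

Answer: (1/5)·ln|(x-11)/(x-6)| + C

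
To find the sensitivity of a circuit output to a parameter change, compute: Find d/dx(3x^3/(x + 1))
Quotient rule: (f/g)'=(f'g - fg')/g²
f=3x^3, f'=9x^2
g=x + 1, g'=1

Answer: (9x^2·(x + 1) - 3x^3)/(x + 1)²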